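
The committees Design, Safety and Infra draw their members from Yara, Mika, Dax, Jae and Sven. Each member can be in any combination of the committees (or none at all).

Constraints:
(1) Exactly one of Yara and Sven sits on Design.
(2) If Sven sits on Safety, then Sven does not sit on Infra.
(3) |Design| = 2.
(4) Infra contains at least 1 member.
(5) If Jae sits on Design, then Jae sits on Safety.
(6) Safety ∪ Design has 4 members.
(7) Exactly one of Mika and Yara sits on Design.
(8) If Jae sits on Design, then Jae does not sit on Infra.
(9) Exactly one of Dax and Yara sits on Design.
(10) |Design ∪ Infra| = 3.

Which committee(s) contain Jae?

Jae: Design, Safety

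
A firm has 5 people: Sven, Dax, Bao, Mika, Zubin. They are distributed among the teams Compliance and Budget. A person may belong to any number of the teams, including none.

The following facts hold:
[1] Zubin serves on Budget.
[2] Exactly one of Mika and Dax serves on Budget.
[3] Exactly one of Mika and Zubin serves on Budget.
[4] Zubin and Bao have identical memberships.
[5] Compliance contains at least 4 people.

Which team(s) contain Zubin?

Zubin: Budget, Compliance

From (1): Zubin ∈ Budget.
(3) (exactly one): Mika ∉ Budget.
(4): Bao matches Zubin: Bao ∈ Budget.
(2) (exactly one): Dax ∈ Budget.
Suppose Zubin ∉ Compliance: no assignment then satisfies all the clues, so Zubin ∈ Compliance.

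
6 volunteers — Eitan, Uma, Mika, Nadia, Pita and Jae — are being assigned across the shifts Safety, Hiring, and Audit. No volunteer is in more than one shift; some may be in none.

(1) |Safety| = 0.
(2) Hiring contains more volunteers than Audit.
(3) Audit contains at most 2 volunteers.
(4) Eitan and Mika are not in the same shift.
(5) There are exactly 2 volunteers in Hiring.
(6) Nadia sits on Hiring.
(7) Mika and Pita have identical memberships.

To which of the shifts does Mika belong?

Mika: none

From (6): Nadia ∈ Hiring.
(1): Safety already has 0, so the rest are out.
Suppose Mika ∈ Hiring: no assignment then satisfies all the clues, so Mika ∉ Hiring.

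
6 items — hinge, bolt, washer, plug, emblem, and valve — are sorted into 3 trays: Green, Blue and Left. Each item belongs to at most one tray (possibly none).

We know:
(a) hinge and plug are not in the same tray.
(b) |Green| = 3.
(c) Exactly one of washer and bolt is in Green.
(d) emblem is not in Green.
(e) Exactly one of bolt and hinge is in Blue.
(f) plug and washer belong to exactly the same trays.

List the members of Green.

Green = {plug, valve, washer}

From (d): emblem ∉ Green.
Suppose hinge ∈ Green: no assignment then satisfies all the clues, so hinge ∉ Green.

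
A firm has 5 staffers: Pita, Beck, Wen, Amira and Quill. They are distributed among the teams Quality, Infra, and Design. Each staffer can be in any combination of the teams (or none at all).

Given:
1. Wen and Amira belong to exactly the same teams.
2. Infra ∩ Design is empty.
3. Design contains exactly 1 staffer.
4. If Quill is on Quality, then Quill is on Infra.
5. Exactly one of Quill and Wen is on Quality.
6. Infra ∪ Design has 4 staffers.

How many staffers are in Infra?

3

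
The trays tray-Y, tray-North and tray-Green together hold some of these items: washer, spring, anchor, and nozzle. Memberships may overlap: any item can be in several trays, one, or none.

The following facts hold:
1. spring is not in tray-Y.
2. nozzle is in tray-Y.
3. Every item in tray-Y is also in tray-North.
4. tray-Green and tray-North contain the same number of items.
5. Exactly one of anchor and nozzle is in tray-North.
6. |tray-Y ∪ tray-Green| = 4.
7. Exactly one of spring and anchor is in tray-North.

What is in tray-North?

From (1): spring ∉ tray-Y.
From (2): nozzle ∈ tray-Y.
(3) with nozzle ∈ tray-Y: nozzle ∈ tray-North.
(5) (exactly one): anchor ∉ tray-North.
(7) (exactly one): spring ∈ tray-North.
(3) contrapositive: anchor ∉ tray-Y.
Suppose washer ∉ tray-North: no assignment then satisfies all the clues, so washer ∈ tray-North.

tray-North = {nozzle, spring, washer}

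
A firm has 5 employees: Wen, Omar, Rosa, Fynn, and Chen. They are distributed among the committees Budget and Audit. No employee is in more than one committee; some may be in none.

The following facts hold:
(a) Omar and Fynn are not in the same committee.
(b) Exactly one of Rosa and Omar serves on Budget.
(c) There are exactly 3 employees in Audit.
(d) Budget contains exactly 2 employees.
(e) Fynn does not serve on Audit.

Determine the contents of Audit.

From (e): Fynn ∉ Audit.
Suppose Wen ∉ Audit: no assignment then satisfies all the clues, so Wen ∈ Audit.

Audit = {Chen, Omar, Wen}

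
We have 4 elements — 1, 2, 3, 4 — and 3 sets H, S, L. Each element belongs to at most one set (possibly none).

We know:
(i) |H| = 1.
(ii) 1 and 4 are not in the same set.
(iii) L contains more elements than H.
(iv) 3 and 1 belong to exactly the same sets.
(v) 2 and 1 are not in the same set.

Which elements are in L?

L = {1, 3}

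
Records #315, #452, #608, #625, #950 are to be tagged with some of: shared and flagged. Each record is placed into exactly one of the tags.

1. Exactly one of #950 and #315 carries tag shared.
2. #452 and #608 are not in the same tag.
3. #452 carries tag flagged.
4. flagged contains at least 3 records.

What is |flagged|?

3

From (3): #452 ∈ flagged.
(2): #608 ∉ flagged.
Only one tag left: #608 ∈ shared.
Suppose #625 ∈ shared: no assignment then satisfies all the clues, so #625 ∉ shared.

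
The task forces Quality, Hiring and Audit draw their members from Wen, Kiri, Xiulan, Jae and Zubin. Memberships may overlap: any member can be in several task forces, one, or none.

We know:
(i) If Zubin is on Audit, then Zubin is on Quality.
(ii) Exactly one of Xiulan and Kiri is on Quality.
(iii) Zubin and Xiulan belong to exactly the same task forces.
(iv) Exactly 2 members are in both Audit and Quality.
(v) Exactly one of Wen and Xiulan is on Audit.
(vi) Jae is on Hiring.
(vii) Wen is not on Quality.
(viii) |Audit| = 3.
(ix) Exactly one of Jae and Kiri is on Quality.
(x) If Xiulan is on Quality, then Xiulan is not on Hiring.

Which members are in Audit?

Audit = {Kiri, Xiulan, Zubin}

From (vi): Jae ∈ Hiring.
From (vii): Wen ∉ Quality.
Suppose Wen ∈ Audit: no assignment then satisfies all the clues, so Wen ∉ Audit.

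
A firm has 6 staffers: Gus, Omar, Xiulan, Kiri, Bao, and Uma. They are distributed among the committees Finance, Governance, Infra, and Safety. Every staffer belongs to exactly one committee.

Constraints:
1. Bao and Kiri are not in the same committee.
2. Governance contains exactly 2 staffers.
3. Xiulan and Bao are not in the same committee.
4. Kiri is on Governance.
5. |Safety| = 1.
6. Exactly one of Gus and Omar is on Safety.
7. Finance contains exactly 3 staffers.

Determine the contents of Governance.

From (4): Kiri ∈ Governance.
(1): Bao ∉ Governance.
Suppose Gus ∈ Governance: no assignment then satisfies all the clues, so Gus ∉ Governance.

Governance = {Kiri, Xiulan}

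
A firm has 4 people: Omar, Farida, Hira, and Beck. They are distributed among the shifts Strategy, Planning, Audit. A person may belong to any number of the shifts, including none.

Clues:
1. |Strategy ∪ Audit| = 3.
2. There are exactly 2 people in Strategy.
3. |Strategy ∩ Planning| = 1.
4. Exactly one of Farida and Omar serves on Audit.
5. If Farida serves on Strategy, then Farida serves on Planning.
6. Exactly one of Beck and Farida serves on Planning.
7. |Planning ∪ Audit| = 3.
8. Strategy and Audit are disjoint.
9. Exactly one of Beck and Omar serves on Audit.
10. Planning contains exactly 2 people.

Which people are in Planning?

Planning = {Farida, Hira}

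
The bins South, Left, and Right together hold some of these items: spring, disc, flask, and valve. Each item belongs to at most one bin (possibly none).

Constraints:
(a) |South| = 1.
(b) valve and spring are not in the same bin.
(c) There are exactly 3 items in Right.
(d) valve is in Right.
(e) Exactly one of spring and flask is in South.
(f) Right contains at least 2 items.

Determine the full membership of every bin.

From (d): valve ∈ Right.
(b): spring ∉ Right.
(c): only 3 candidates remain for Right, so all are in.
(e) (exactly one): spring ∈ South.

South = {spring}; Left = {}; Right = {disc, flask, valve}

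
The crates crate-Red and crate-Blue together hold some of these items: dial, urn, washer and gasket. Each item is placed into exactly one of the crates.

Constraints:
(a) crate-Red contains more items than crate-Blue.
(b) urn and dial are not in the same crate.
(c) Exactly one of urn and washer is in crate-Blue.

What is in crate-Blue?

crate-Blue = {urn}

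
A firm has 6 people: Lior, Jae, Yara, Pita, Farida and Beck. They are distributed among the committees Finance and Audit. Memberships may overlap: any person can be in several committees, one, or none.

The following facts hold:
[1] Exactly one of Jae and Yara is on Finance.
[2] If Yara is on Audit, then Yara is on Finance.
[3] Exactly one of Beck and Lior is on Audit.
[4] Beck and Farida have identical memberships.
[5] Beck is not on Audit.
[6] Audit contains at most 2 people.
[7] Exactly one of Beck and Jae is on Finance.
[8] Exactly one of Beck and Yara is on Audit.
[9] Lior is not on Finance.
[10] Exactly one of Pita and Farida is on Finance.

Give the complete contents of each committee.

Finance = {Beck, Farida, Yara}; Audit = {Lior, Yara}

From (5): Beck ∉ Audit.
From (9): Lior ∉ Finance.
(3) (exactly one): Lior ∈ Audit.
(4): Farida matches Beck: Farida ∉ Audit.
(8) (exactly one): Yara ∈ Audit.
(2): Yara ∈ Finance.
(6): Audit already has 2, so the rest are out.
(1) (exactly one): Jae ∉ Finance.
(7) (exactly one): Beck ∈ Finance.
(4): Farida matches Beck: Farida ∈ Finance.
(10) (exactly one): Pita ∉ Finance.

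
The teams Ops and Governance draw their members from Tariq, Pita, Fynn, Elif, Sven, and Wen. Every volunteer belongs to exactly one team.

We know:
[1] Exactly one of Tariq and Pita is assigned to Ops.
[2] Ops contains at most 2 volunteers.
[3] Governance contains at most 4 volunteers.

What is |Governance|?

4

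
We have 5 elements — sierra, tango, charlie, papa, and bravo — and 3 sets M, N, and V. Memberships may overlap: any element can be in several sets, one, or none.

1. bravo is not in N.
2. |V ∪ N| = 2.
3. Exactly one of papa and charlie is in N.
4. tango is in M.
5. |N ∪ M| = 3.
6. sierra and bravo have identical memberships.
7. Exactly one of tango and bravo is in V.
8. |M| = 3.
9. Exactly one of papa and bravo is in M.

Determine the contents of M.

M = {charlie, papa, tango}

From (1): bravo ∉ N.
From (4): tango ∈ M.
(6): sierra matches bravo: sierra ∉ N.
Suppose sierra ∈ M: no assignment then satisfies all the clues, so sierra ∉ M.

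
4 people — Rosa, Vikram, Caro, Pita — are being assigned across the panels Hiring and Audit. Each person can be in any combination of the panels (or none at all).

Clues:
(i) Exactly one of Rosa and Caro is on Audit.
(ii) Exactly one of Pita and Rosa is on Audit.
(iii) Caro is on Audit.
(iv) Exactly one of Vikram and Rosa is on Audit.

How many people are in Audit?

3

From (iii): Caro ∈ Audit.
(i) (exactly one): Rosa ∉ Audit.
(ii) (exactly one): Pita ∈ Audit.
(iv) (exactly one): Vikram ∈ Audit.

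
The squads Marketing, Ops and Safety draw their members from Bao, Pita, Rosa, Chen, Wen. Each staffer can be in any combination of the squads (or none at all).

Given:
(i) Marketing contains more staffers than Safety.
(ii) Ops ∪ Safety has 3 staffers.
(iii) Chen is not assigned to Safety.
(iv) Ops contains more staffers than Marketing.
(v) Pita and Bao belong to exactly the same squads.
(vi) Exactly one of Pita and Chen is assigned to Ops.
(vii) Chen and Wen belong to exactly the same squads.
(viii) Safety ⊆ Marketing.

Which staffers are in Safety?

Safety = {}

From (iii): Chen ∉ Safety.
(vii): Wen matches Chen: Wen ∉ Safety.
Suppose Bao ∈ Safety: no assignment then satisfies all the clues, so Bao ∉ Safety.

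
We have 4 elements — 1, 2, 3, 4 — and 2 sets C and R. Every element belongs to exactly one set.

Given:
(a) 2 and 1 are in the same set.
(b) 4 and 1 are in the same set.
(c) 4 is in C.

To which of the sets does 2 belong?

From (c): 4 ∈ C.
(b): 1 matches 4: 1 ∈ C.
(a): 2 matches 1: 2 ∈ C.

2: C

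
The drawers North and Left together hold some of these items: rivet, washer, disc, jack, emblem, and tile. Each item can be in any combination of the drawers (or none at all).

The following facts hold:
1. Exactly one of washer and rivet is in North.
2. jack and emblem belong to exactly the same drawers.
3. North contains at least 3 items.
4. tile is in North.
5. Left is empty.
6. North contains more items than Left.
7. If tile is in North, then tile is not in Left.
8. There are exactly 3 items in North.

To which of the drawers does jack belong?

From (4): tile ∈ North.
(5): Left already has 0, so the rest are out.
Suppose jack ∈ North: no assignment then satisfies all the clues, so jack ∉ North.

jack: none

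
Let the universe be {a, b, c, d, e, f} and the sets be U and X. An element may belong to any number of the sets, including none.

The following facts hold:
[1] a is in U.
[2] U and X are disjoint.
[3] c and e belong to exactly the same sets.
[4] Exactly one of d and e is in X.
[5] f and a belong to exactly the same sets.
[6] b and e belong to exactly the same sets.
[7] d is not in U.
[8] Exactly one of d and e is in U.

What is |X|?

1

From (1): a ∈ U.
From (7): d ∉ U.
(2) (disjoint): a ∉ X.
(5): f matches a: f ∈ U.
(5): f matches a: f ∉ X.
(8) (exactly one): e ∈ U.
(2) (disjoint): e ∉ X.
(3): c matches e: c ∈ U.
(3): c matches e: c ∉ X.
(4) (exactly one): d ∈ X.
(6): b matches e: b ∈ U.
(6): b matches e: b ∉ X.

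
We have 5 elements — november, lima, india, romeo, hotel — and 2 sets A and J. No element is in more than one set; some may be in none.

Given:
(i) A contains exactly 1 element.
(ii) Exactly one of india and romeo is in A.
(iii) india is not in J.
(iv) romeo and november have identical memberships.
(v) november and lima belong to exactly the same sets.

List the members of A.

From (iii): india ∉ J.
Suppose november ∈ A: no assignment then satisfies all the clues, so november ∉ A.

A = {india}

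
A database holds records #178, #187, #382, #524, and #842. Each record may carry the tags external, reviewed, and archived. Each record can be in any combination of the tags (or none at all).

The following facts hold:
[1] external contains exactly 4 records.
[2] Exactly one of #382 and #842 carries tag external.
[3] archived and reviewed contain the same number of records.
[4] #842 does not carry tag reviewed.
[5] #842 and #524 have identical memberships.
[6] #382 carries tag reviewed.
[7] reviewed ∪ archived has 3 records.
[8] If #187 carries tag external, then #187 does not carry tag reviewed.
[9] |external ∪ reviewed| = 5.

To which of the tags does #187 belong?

#187: archived, external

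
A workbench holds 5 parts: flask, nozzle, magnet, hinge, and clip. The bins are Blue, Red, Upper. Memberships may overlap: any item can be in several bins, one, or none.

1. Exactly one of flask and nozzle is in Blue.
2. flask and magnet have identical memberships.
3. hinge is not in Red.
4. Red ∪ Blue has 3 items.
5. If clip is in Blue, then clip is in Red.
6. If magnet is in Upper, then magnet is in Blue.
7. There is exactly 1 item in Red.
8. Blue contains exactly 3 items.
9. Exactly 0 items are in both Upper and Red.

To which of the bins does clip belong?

From (3): hinge ∉ Red.
Suppose clip ∉ Blue: no assignment then satisfies all the clues, so clip ∈ Blue.

clip: Blue, Red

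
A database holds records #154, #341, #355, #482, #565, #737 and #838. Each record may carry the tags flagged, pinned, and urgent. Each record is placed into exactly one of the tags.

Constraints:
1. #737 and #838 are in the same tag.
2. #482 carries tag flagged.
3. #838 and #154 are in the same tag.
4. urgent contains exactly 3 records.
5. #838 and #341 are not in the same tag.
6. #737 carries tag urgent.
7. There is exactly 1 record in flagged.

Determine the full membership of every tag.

From (2): #482 ∈ flagged.
From (6): #737 ∈ urgent.
(1): #838 matches #737: #838 ∉ flagged.
(1): #838 matches #737: #838 ∉ pinned.
(1): #838 matches #737: #838 ∈ urgent.
(3): #154 matches #838: #154 ∉ flagged.
(3): #154 matches #838: #154 ∉ pinned.
(3): #154 matches #838: #154 ∈ urgent.
(4): urgent already has 3, so the rest are out.
(7): flagged already has 1, so the rest are out.
Only one tag left: #341 ∈ pinned.
Only one tag left: #565 ∈ pinned.

flagged = {#482}; pinned = {#341, #355, #565}; urgent = {#154, #737, #838}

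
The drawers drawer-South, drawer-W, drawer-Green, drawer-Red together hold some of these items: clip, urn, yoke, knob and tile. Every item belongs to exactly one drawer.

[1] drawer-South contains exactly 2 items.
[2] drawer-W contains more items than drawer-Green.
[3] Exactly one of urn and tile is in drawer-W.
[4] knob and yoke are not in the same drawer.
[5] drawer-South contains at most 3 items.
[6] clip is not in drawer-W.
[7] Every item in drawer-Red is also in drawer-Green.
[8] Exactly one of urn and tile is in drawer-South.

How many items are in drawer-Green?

From (6): clip ∉ drawer-W.
Suppose clip ∈ drawer-Red: no assignment then satisfies all the clues, so clip ∉ drawer-Red.

1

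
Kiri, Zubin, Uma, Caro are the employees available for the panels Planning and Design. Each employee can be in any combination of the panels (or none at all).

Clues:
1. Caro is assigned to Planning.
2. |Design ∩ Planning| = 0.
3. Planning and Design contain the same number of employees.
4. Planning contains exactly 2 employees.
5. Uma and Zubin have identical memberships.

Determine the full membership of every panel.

Planning = {Caro, Kiri}; Design = {Uma, Zubin}

From (1): Caro ∈ Planning.
Suppose Kiri ∉ Planning: no assignment then satisfies all the clues, so Kiri ∈ Planning.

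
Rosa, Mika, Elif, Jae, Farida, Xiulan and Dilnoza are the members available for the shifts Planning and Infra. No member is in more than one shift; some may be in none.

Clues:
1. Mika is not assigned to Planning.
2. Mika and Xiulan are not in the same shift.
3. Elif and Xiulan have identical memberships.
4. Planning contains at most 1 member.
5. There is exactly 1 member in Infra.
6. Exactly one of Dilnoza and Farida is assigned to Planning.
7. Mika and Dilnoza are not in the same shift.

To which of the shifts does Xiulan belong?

Xiulan: none

From (1): Mika ∉ Planning.
Suppose Xiulan ∈ Planning: no assignment then satisfies all the clues, so Xiulan ∉ Planning.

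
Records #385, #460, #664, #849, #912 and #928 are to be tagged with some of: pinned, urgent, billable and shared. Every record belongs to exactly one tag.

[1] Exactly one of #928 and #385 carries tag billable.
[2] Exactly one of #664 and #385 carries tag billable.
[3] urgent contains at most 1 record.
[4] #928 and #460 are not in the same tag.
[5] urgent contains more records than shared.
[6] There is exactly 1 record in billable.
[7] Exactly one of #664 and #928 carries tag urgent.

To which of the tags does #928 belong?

#928: urgent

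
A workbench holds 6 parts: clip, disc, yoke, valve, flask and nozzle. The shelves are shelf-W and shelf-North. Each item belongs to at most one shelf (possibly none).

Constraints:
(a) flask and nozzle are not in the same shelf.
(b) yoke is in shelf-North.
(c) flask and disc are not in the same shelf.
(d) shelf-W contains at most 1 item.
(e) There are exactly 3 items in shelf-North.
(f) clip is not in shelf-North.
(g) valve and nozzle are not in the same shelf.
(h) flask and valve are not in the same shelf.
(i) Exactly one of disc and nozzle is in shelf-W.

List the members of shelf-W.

shelf-W = {nozzle}

From (b): yoke ∈ shelf-North.
From (f): clip ∉ shelf-North.
Suppose clip ∈ shelf-W: no assignment then satisfies all the clues, so clip ∉ shelf-W.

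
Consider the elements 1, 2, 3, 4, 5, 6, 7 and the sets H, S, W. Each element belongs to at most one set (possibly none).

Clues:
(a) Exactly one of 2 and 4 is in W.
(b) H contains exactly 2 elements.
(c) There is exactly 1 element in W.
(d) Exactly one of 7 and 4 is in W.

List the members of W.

W = {4}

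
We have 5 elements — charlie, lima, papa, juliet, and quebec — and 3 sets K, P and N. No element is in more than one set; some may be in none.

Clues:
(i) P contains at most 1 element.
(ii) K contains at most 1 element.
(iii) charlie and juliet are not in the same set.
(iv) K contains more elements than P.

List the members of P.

P = {}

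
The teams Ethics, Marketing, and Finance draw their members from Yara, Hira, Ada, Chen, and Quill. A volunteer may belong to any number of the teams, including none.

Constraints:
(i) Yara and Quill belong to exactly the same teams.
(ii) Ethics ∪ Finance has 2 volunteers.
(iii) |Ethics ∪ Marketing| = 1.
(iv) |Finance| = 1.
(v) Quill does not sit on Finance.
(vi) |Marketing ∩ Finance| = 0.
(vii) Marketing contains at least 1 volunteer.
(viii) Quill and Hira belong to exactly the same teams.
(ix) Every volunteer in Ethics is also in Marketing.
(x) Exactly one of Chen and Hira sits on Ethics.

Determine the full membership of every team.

Ethics = {Chen}; Marketing = {Chen}; Finance = {Ada}

From (v): Quill ∉ Finance.
(i): Yara matches Quill: Yara ∉ Finance.
(viii): Hira matches Quill: Hira ∉ Finance.
Suppose Yara ∈ Ethics: no assignment then satisfies all the clues, so Yara ∉ Ethics.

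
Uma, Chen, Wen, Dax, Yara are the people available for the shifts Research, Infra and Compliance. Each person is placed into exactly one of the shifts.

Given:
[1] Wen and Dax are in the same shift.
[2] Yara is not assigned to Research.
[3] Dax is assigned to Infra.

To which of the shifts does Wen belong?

Wen: Infra

From (2): Yara ∉ Research.
From (3): Dax ∈ Infra.
(1): Wen matches Dax: Wen ∉ Research.
(1): Wen matches Dax: Wen ∈ Infra.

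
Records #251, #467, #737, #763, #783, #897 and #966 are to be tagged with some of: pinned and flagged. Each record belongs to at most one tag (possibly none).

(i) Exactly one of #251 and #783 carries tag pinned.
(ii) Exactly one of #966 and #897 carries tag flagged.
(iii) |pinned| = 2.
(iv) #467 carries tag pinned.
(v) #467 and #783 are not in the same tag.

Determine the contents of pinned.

pinned = {#251, #467}

From (iv): #467 ∈ pinned.
(v): #783 ∉ pinned.
(i) (exactly one): #251 ∈ pinned.
(iii): pinned already has 2, so the rest are out.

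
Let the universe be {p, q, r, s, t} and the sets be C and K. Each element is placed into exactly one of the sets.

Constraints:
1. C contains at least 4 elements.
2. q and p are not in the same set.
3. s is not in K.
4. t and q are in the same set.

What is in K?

From (3): s ∉ K.
Only one set left: s ∈ C.
Suppose p ∉ K: no assignment then satisfies all the clues, so p ∈ K.

K = {p}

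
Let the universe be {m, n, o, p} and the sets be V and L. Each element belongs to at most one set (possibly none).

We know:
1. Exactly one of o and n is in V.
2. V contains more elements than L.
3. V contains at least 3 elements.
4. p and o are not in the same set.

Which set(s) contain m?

m: V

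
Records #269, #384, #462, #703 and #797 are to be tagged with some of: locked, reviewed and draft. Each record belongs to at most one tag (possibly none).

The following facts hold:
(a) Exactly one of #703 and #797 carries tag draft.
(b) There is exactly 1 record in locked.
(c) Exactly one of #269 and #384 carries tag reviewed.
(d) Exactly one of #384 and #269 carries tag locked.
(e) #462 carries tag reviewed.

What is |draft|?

1

From (e): #462 ∈ reviewed.
Suppose #269 ∈ draft: no assignment then satisfies all the clues, so #269 ∉ draft.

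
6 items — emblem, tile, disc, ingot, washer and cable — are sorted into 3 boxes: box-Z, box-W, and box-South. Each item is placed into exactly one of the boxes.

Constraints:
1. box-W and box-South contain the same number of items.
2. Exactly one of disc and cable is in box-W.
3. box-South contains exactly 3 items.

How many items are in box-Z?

0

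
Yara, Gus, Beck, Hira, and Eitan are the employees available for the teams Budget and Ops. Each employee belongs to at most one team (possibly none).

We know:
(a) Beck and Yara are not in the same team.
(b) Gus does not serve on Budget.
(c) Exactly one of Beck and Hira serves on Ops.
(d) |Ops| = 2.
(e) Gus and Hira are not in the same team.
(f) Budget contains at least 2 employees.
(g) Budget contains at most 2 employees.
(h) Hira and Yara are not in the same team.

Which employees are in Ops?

Ops = {Beck, Gus}

From (b): Gus ∉ Budget.
Suppose Yara ∈ Ops: no assignment then satisfies all the clues, so Yara ∉ Ops.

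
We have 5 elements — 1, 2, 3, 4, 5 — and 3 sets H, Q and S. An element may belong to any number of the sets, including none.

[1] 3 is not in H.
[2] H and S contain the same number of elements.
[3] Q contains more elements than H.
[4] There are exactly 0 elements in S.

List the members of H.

H = {}

From (1): 3 ∉ H.
(4): S already has 0, so the rest are out.
Suppose 1 ∈ H: no assignment then satisfies all the clues, so 1 ∉ H.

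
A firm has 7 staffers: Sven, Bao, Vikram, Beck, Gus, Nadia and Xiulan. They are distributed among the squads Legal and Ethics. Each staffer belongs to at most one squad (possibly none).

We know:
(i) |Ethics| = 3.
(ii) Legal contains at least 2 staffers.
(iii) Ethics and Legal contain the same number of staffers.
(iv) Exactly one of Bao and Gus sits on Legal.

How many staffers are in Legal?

3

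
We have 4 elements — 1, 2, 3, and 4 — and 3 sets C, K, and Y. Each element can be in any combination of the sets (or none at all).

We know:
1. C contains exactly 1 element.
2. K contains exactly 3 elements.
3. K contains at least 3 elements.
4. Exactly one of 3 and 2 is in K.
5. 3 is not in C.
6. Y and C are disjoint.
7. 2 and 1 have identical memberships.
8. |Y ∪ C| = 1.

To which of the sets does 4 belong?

4: C, K

From (5): 3 ∉ C.
Suppose 4 ∉ C: no assignment then satisfies all the clues, so 4 ∈ C.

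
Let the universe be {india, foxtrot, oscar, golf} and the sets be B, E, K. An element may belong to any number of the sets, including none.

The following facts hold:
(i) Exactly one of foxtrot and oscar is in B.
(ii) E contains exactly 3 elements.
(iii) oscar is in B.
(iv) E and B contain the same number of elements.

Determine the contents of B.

B = {golf, india, oscar}

From (iii): oscar ∈ B.
(i) (exactly one): foxtrot ∉ B.
Suppose india ∉ B: no assignment then satisfies all the clues, so india ∈ B.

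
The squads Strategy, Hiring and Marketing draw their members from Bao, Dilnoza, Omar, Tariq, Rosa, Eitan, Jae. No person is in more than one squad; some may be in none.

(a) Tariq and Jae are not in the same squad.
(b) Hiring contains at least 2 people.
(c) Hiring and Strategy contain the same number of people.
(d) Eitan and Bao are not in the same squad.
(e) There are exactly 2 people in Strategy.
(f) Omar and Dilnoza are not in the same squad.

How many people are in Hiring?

2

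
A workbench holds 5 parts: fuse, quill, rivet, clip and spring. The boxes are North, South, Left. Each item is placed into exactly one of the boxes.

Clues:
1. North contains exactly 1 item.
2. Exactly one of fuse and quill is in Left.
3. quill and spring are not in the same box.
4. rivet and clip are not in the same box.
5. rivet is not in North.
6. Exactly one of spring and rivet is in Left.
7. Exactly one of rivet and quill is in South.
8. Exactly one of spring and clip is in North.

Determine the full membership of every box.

North = {spring}; South = {clip, quill}; Left = {fuse, rivet}

From (5): rivet ∉ North.
Suppose fuse ∈ North: no assignment then satisfies all the clues, so fuse ∉ North.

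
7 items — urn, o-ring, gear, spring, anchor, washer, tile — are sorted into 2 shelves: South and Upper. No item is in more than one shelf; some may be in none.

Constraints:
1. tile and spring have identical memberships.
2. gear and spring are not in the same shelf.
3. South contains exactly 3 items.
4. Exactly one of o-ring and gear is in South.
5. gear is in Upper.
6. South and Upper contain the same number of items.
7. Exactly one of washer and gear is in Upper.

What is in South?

South = {o-ring, spring, tile}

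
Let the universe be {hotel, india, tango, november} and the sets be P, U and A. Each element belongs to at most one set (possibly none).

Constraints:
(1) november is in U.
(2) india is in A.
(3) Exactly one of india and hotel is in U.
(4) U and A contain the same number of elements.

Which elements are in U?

From (1): november ∈ U.
From (2): india ∈ A.
(3) (exactly one): hotel ∈ U.
Suppose tango ∈ U: no assignment then satisfies all the clues, so tango ∉ U.

U = {hotel, november}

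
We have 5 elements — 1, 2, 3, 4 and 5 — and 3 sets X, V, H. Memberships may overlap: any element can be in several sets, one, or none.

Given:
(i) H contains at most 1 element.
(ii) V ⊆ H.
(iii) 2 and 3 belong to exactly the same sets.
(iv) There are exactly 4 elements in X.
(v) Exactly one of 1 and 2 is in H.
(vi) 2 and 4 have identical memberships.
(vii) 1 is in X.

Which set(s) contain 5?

5: none

From (vii): 1 ∈ X.
Suppose 5 ∈ X: no assignment then satisfies all the clues, so 5 ∉ X.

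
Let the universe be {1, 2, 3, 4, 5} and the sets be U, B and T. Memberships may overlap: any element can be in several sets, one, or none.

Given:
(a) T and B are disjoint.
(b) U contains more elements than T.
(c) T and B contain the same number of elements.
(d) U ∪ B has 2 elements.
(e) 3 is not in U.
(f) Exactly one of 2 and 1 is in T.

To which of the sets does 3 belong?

3: none

From (e): 3 ∉ U.
Suppose 3 ∈ B: no assignment then satisfies all the clues, so 3 ∉ B.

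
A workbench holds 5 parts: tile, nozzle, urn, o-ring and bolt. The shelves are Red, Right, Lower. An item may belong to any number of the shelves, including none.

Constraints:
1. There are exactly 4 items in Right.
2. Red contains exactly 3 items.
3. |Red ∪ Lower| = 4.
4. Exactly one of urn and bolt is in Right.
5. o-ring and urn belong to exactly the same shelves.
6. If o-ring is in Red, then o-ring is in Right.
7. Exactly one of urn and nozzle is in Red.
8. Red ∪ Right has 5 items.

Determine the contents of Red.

Red = {bolt, o-ring, urn}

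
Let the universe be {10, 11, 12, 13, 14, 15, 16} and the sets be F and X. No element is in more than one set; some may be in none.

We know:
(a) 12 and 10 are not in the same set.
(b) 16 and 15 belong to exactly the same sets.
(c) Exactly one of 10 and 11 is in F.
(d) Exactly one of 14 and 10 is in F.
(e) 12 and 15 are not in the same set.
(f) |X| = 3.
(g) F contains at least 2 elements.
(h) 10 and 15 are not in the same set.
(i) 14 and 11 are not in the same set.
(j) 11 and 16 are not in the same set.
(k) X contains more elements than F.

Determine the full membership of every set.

F = {10, 13}; X = {14, 15, 16}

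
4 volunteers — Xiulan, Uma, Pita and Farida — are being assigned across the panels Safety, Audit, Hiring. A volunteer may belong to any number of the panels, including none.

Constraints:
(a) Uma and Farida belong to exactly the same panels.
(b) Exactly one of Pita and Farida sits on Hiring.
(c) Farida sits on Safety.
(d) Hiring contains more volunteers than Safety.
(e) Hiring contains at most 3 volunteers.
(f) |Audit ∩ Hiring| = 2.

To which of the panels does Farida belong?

From (c): Farida ∈ Safety.
(a): Uma matches Farida: Uma ∈ Safety.
Suppose Farida ∉ Audit: no assignment then satisfies all the clues, so Farida ∈ Audit.

Farida: Audit, Hiring, Safety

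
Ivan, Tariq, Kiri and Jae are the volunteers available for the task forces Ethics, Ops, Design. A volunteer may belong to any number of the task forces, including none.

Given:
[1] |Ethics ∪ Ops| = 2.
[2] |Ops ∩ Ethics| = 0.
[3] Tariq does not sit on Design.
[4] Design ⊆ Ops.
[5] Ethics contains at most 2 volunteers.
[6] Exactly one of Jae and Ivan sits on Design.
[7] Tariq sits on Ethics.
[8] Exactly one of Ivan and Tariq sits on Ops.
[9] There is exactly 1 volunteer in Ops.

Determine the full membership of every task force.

Ethics = {Tariq}; Ops = {Ivan}; Design = {Ivan}

From (3): Tariq ∉ Design.
From (7): Tariq ∈ Ethics.
Suppose Ivan ∈ Ethics: no assignment then satisfies all the clues, so Ivan ∉ Ethics.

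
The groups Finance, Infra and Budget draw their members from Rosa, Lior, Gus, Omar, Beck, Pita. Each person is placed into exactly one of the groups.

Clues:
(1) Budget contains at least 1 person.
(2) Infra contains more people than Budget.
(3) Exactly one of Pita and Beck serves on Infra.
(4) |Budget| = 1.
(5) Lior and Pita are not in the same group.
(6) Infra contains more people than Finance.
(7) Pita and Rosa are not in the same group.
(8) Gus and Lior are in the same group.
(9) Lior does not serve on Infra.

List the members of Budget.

Budget = {Pita}

From (9): Lior ∉ Infra.
(8): Gus matches Lior: Gus ∉ Infra.
Suppose Rosa ∈ Budget: no assignment then satisfies all the clues, so Rosa ∉ Budget.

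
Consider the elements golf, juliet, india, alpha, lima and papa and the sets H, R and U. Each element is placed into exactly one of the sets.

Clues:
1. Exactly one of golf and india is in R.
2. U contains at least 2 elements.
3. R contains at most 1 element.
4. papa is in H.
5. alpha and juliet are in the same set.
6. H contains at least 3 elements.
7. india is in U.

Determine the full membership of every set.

From (4): papa ∈ H.
From (7): india ∈ U.
(1) (exactly one): golf ∈ R.
(3): R already has 1, so the rest are out.
Suppose juliet ∉ H: no assignment then satisfies all the clues, so juliet ∈ H.

H = {alpha, juliet, papa}; R = {golf}; U = {india, lima}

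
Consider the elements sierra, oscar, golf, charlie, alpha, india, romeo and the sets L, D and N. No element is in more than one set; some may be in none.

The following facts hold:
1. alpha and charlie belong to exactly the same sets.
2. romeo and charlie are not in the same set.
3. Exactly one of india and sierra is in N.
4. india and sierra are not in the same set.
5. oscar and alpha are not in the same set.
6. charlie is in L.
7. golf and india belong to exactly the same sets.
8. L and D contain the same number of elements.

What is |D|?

2

From (6): charlie ∈ L.
(1): alpha matches charlie: alpha ∈ L.
(2): romeo ∉ L.
(5): oscar ∉ L.
Suppose sierra ∈ L: no assignment then satisfies all the clues, so sierra ∉ L.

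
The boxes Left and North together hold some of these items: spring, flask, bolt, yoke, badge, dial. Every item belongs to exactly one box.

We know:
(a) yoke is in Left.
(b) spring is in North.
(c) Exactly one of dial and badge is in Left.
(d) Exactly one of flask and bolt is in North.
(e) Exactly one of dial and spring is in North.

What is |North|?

3

From (a): yoke ∈ Left.
From (b): spring ∈ North.
(e) (exactly one): dial ∉ North.
Only one box left: dial ∈ Left.
(c) (exactly one): badge ∉ Left.
Only one box left: badge ∈ North.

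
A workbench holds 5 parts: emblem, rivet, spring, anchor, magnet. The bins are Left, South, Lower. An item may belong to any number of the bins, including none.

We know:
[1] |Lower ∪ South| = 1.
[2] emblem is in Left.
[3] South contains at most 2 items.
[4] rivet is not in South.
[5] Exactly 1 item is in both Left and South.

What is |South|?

1

From (2): emblem ∈ Left.
From (4): rivet ∉ South.
Suppose rivet ∈ Lower: no assignment then satisfies all the clues, so rivet ∉ Lower.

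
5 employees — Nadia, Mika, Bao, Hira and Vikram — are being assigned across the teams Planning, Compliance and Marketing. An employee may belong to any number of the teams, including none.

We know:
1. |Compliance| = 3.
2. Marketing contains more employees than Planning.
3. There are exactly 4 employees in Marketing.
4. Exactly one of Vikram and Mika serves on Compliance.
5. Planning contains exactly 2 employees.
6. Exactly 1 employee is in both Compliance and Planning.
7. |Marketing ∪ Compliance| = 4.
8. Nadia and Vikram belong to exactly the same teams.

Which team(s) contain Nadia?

Nadia: Compliance, Marketing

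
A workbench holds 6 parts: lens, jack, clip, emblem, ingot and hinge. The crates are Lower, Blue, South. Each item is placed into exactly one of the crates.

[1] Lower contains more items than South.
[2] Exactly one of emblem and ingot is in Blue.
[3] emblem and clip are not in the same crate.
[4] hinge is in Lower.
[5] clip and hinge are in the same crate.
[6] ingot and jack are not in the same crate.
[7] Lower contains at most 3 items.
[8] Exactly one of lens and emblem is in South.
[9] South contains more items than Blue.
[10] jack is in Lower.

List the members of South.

South = {ingot, lens}

From (4): hinge ∈ Lower.
From (10): jack ∈ Lower.
(5): clip matches hinge: clip ∈ Lower.
(6): ingot ∉ Lower.
(7): Lower already has 3, so the rest are out.
Suppose lens ∉ South: no assignment then satisfies all the clues, so lens ∈ South.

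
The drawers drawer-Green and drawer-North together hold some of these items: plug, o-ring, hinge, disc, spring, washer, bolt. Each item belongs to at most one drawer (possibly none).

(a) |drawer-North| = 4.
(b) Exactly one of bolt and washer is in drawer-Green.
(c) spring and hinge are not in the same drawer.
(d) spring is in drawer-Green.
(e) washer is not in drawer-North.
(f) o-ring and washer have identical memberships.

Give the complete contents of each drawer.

drawer-Green = {o-ring, spring, washer}; drawer-North = {bolt, disc, hinge, plug}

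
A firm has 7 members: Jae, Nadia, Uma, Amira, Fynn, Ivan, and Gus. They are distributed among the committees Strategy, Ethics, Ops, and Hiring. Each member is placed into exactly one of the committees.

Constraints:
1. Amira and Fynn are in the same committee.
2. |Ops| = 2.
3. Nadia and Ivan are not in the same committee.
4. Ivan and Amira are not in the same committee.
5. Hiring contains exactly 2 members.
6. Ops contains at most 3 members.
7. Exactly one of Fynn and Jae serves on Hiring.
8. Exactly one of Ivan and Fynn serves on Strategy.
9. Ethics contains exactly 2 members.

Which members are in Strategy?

Strategy = {Ivan}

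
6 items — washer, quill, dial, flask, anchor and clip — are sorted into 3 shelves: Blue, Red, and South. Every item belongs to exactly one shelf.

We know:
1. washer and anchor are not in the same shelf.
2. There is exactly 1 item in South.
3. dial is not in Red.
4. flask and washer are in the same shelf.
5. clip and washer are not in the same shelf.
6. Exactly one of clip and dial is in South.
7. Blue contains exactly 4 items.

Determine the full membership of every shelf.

Blue = {dial, flask, quill, washer}; Red = {anchor}; South = {clip}

From (3): dial ∉ Red.
Suppose washer ∉ Blue: no assignment then satisfies all the clues, so washer ∈ Blue.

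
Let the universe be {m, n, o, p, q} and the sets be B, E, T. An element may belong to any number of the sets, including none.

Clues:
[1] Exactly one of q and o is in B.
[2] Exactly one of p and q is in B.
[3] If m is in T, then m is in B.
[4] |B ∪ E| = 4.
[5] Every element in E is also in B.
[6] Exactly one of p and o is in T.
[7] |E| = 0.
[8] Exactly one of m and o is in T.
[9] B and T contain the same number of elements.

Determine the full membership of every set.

B = {m, n, o, p}; E = {}; T = {m, n, p, q}

(7): E already has 0, so the rest are out.
Suppose m ∉ B: no assignment then satisfies all the clues, so m ∈ B.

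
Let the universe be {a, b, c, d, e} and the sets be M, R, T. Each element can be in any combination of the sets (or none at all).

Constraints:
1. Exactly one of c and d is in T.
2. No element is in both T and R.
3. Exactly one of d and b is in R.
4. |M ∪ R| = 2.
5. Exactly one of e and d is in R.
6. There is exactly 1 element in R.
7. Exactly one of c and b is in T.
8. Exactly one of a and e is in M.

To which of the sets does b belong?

b: none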